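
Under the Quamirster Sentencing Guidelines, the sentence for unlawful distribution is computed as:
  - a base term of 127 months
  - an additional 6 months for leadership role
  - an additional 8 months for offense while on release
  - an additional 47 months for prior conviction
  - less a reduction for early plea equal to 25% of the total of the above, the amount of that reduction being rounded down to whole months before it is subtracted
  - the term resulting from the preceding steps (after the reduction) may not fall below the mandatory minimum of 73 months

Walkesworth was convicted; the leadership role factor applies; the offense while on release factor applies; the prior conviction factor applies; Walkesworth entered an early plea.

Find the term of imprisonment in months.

141 months

Leadership role enhancement: +6 months
Offense while on release enhancement: +8 months
Prior conviction enhancement: +47 months
Adjusted term: 127 months + 6 months + 8 months + 47 months = 188 months
Early plea reduction: 25% of 188 months = 47 months (rounded down)
After reduction: 188 − 47 = 141 months
Minimum 73 months: 141 months meets the minimum, no increase.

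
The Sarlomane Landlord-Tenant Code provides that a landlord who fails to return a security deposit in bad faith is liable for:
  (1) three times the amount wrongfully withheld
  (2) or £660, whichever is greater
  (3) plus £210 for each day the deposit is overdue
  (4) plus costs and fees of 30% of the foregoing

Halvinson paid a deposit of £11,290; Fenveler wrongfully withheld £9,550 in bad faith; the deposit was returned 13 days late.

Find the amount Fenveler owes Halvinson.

£40,794

Trebled: 3 × £9,550 = £28,650
Minimum £660: £28,650 meets the minimum, no increase.
Late-return penalty: 13 × £210 = £2,730
Damages plus late penalty: £28,650 + £2,730 = £31,380
Costs and fees: 30% of £31,380 = £9,414
Total recovery: £31,380 + £9,414 = £40,794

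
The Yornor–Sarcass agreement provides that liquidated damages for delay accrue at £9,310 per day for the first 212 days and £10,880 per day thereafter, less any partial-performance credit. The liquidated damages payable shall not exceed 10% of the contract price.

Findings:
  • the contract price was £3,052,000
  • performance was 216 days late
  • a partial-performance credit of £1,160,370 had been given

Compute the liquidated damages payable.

First 212 days: 212 × £9,310 = £1,973,720
Remaining days: (216 − 212) × £10,880 = £43,520
Accrued per-day damages: £1,973,720 + £43,520 = £2,017,240
Less partial-performance credit: £2,017,240 − £1,160,370 = £856,870
Cap: 10% of £3,052,000 = £305,200
Cap at £305,200: £856,870 exceeds the cap → £305,200

Liquidated damages: £305,200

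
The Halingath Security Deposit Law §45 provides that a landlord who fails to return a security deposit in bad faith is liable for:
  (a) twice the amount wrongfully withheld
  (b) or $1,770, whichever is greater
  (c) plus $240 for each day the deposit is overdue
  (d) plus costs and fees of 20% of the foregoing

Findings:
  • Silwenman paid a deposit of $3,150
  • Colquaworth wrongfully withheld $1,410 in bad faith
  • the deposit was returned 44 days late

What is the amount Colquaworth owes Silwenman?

$16,056

Doubled: 2 × $1,410 = $2,820
Minimum $1,770: $2,820 meets the minimum, no increase.
Late-return penalty: 44 × $240 = $10,560
Damages plus late penalty: $2,820 + $10,560 = $13,380
Costs and fees: 20% of $13,380 = $2,676
Total recovery: $13,380 + $2,676 = $16,056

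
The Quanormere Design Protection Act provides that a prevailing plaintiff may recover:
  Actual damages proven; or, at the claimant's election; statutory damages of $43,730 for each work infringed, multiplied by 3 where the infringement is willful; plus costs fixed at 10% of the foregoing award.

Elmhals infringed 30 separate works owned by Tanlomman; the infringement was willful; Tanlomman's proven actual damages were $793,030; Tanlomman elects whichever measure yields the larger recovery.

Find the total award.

$4,329,270

Statutory damages: 30 × $43,730 = $1,311,900
Trebled: 3 × $1,311,900 = $3,935,700
Greater of actual damages ($793,030) or enhanced statutory damages ($3,935,700): $3,935,700
Costs: 10% of $3,935,700 = $393,570
Award plus costs: $3,935,700 + $393,570 = $4,329,270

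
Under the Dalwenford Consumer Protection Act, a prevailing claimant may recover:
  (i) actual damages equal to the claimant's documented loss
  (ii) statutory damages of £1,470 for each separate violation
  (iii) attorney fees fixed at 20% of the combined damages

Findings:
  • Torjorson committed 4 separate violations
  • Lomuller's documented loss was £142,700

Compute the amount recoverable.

Statutory damages: 4 × £1,470 = £5,880
Combined damages: £142,700 + £5,880 = £148,580
Attorney fees: 20% of £148,580 = £29,716
Total recovery: £148,580 + £29,716 = £178,296

Total recovery: £178,296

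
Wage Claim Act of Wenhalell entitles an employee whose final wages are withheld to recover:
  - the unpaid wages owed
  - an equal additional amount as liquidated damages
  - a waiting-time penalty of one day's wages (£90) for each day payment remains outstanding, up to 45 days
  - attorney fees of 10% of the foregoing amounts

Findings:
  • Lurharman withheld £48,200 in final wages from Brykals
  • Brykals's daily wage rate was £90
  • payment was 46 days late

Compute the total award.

Liquidated damages (equal amount): £48,200
Penalty days: min(46, 45) = 45
Waiting-time penalty: 45 × £90 = £4,050
Subtotal: £48,200 + £48,200 + £4,050 = £100,450
Attorney fees: 10% of £100,450 = £10,045
Total award: £100,450 + £10,045 = £110,495

Total award: £110,495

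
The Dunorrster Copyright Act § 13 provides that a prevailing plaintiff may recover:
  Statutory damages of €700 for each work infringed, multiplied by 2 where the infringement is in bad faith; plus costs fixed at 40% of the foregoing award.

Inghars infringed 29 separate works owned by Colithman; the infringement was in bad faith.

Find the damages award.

Statutory damages: 29 × €700 = €20,300
Doubled: 2 × €20,300 = €40,600
Costs: 40% of €40,600 = €16,240
Award plus costs: €40,600 + €16,240 = €56,840

Award: €56,840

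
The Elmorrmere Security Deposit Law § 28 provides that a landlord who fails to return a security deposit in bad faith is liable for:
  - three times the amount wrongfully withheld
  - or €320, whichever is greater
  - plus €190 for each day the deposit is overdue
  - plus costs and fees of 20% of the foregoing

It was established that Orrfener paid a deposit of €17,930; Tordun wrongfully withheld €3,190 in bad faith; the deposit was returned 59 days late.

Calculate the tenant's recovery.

Trebled: 3 × €3,190 = €9,570
Minimum €320: €9,570 meets the minimum, no increase.
Late-return penalty: 59 × €190 = €11,210
Damages plus late penalty: €9,570 + €11,210 = €20,780
Costs and fees: 20% of €20,780 = €4,156
Total recovery: €20,780 + €4,156 = €24,936

€24,936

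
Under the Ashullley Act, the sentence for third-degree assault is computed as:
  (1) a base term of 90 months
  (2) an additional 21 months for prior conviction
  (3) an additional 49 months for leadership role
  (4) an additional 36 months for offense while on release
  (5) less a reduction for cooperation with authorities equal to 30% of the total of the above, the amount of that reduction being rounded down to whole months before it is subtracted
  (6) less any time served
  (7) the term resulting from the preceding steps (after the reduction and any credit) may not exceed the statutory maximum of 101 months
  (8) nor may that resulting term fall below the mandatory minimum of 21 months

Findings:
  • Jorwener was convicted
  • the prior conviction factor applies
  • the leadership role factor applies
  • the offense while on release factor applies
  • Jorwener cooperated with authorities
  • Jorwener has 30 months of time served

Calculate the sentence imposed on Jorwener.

Sentence: 101 months

Prior conviction enhancement: +21 months
Leadership role enhancement: +49 months
Offense while on release enhancement: +36 months
Adjusted term: 90 months + 21 months + 49 months + 36 months = 196 months
Cooperation with authorities reduction: 30% of 196 months = 58 months (rounded down)
After reduction: 196 − 58 = 138 months
Less time served: 138 months − 30 months = 108 months
Cap at 101 months: 108 months exceeds the cap → 101 months
Minimum 21 months: 101 months meets the minimum, no increase.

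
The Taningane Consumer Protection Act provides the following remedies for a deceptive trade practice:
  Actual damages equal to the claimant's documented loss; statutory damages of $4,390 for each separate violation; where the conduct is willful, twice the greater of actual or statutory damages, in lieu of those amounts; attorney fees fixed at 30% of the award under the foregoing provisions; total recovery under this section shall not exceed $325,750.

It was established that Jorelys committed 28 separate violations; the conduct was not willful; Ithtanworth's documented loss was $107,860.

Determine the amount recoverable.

Total recovery: $300,014

Statutory damages: 28 × $4,390 = $122,920
Conduct not willful: the in-lieu enhancement does not apply.
Actual plus statutory damages: $107,860 + $122,920 = $230,780
Attorney fees: 30% of $230,780 = $69,234
Total before cap: $230,780 + $69,234 = $300,014
Cap at $325,750: $300,014 is within the cap, no reduction.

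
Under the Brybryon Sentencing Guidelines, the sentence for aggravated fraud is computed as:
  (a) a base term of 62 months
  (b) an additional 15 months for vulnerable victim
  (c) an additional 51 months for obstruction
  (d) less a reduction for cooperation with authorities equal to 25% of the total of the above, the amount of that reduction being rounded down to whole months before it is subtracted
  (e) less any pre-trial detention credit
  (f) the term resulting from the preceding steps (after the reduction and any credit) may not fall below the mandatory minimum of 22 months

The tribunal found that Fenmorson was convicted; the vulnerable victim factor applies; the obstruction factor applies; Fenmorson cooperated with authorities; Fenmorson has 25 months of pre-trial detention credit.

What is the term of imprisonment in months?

71 months

Vulnerable victim enhancement: +15 months
Obstruction enhancement: +51 months
Adjusted term: 62 months + 15 months + 51 months = 128 months
Cooperation with authorities reduction: 25% of 128 months = 32 months (rounded down)
After reduction: 128 − 32 = 96 months
Less pre-trial detention credit: 96 months − 25 months = 71 months
Minimum 22 months: 71 months meets the minimum, no increase.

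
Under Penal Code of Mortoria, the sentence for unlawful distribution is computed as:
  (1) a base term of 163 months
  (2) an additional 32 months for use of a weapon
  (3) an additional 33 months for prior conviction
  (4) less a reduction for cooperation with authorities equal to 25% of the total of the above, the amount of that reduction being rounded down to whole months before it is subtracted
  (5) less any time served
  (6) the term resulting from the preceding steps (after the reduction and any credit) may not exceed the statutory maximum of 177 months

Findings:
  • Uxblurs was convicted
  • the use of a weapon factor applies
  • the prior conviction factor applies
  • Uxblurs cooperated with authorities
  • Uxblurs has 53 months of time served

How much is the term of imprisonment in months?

Use of a weapon enhancement: +32 months
Prior conviction enhancement: +33 months
Adjusted term: 163 months + 32 months + 33 months = 228 months
Cooperation with authorities reduction: 25% of 228 months = 57 months (rounded down)
After reduction: 228 − 57 = 171 months
Less time served: 171 months − 53 months = 118 months
Cap at 177 months: 118 months is within the cap, no reduction.

118 months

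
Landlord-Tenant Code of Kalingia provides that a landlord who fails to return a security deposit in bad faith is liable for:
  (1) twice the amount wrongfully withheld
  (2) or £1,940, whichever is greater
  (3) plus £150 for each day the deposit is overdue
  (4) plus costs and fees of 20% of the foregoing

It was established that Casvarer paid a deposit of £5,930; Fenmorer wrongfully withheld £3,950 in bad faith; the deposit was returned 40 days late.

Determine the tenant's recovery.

£16,680

Doubled: 2 × £3,950 = £7,900
Minimum £1,940: £7,900 meets the minimum, no increase.
Late-return penalty: 40 × £150 = £6,000
Damages plus late penalty: £7,900 + £6,000 = £13,900
Costs and fees: 20% of £13,900 = £2,780
Total recovery: £13,900 + £2,780 = £16,680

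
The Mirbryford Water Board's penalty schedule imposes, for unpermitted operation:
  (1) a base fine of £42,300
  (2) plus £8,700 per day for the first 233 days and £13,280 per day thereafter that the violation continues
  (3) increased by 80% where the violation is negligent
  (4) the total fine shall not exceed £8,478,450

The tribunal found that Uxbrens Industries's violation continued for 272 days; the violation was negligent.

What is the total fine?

First 233 days: 233 × £8,700 = £2,027,100
Remaining days: (272 − 233) × £13,280 = £517,920
Per-day component: £2,027,100 + £517,920 = £2,545,020
Base plus per-day: £42,300 + £2,545,020 = £2,587,320
Enhancement: 80% of £2,587,320 = £2,069,856
Enhanced fine: £2,587,320 + £2,069,856 = £4,657,176
Cap at £8,478,450: £4,657,176 is within the cap, no reduction.

£4,657,176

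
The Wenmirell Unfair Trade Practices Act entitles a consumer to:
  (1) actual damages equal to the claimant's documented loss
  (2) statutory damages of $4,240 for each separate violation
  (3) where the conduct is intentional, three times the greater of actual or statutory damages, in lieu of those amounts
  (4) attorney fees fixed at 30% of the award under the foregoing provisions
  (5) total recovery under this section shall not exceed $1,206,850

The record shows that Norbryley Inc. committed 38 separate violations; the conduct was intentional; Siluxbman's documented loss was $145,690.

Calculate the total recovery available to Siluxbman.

Statutory damages: 38 × $4,240 = $161,120
Greater of actual damages ($145,690) or statutory damages ($161,120): $161,120
Trebled: 3 × $161,120 = $483,360
Attorney fees: 30% of $483,360 = $145,008
Total before cap: $483,360 + $145,008 = $628,368
Cap at $1,206,850: $628,368 is within the cap, no reduction.

$628,368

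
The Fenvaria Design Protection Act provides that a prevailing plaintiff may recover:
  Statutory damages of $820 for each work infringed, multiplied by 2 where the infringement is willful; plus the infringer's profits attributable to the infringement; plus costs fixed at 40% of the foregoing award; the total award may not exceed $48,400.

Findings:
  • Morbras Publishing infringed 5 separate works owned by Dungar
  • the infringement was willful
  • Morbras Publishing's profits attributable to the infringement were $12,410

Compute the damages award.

$28,854

Statutory damages: 5 × $820 = $4,100
Doubled: 2 × $4,100 = $8,200
Combined award: $8,200 + $12,410 = $20,610
Costs: 40% of $20,610 = $8,244
Award plus costs: $20,610 + $8,244 = $28,854
Cap at $48,400: $28,854 is within the cap, no reduction.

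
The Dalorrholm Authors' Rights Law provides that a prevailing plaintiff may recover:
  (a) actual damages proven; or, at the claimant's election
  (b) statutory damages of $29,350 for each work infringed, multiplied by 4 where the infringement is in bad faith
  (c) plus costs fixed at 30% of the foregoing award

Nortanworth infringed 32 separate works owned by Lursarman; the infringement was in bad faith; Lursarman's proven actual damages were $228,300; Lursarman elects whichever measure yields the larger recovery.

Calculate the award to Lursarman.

$4,883,840

Statutory damages: 32 × $29,350 = $939,200
Multiplied by 4: 4 × $939,200 = $3,756,800
Greater of actual damages ($228,300) or enhanced statutory damages ($3,756,800): $3,756,800
Costs: 30% of $3,756,800 = $1,127,040
Award plus costs: $3,756,800 + $1,127,040 = $4,883,840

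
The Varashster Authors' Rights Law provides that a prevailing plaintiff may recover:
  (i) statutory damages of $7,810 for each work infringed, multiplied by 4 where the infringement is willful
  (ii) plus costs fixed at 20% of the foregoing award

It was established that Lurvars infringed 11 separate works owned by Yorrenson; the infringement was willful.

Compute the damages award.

$412,368

Statutory damages: 11 × $7,810 = $85,910
Multiplied by 4: 4 × $85,910 = $343,640
Costs: 20% of $343,640 = $68,728
Award plus costs: $343,640 + $68,728 = $412,368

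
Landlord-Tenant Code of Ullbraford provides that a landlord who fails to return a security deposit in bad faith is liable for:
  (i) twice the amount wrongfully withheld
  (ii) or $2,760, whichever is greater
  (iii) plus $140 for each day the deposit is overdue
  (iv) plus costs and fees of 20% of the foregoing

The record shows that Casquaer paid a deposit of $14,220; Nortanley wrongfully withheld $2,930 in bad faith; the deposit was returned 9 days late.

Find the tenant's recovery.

Doubled: 2 × $2,930 = $5,860
Minimum $2,760: $5,860 meets the minimum, no increase.
Late-return penalty: 9 × $140 = $1,260
Damages plus late penalty: $5,860 + $1,260 = $7,120
Costs and fees: 20% of $7,120 = $1,424
Total recovery: $7,120 + $1,424 = $8,544

$8,544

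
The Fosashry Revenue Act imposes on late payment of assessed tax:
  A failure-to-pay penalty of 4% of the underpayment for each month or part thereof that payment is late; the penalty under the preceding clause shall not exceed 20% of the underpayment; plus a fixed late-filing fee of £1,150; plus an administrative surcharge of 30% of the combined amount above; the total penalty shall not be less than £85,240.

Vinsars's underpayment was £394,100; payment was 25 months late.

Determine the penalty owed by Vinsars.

£103,961

Accrued rate: 4% × 25 = 100%, capped at 20% → 20%
Failure-to-pay penalty: 20% of £394,100 = £78,820
Penalty before surcharge: £78,820 + £1,150 = £79,970
Administrative surcharge: 30% of £79,970 = £23,991
Total penalty: £79,970 + £23,991 = £103,961
Minimum £85,240: £103,961 meets the minimum, no increase.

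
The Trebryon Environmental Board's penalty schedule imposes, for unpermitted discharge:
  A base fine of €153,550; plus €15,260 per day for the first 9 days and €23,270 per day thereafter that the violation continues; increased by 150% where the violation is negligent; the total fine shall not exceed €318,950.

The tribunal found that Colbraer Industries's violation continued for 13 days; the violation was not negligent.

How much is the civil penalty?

Civil penalty: €318,950

First 9 days: 9 × €15,260 = €137,340
Remaining days: (13 − 9) × €23,270 = €93,080
Per-day component: €137,340 + €93,080 = €230,420
Base plus per-day: €153,550 + €230,420 = €383,970
The violation was not negligent: no 150% increase.
Cap at €318,950: €383,970 exceeds the cap → €318,950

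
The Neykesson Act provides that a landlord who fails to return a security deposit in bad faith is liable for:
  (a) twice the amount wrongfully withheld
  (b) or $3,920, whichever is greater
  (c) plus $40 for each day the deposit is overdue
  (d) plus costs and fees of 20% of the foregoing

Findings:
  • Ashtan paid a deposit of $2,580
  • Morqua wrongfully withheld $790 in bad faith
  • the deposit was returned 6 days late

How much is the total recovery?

$4,992

Doubled: 2 × $790 = $1,580
Minimum $3,920: $1,580 is below the minimum → $3,920
Late-return penalty: 6 × $40 = $240
Damages plus late penalty: $3,920 + $240 = $4,160
Costs and fees: 20% of $4,160 = $832
Total recovery: $4,160 + $832 = $4,992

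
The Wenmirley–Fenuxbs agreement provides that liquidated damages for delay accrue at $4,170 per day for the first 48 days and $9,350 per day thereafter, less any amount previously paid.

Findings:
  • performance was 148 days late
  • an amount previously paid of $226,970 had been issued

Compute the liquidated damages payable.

First 48 days: 48 × $4,170 = $200,160
Remaining days: (148 − 48) × $9,350 = $935,000
Accrued per-day damages: $200,160 + $935,000 = $1,135,160
Less amount previously paid: $1,135,160 − $226,970 = $908,190

$908,190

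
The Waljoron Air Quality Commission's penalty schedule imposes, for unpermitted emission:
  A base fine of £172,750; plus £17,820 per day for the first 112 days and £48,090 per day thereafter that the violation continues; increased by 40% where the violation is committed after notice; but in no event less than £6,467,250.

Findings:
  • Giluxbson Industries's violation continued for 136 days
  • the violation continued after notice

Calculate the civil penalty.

£6,467,250

First 112 days: 112 × £17,820 = £1,995,840
Remaining days: (136 − 112) × £48,090 = £1,154,160
Per-day component: £1,995,840 + £1,154,160 = £3,150,000
Base plus per-day: £172,750 + £3,150,000 = £3,322,750
Enhancement: 40% of £3,322,750 = £1,329,100
Enhanced fine: £3,322,750 + £1,329,100 = £4,651,850
Minimum £6,467,250: £4,651,850 is below the minimum → £6,467,250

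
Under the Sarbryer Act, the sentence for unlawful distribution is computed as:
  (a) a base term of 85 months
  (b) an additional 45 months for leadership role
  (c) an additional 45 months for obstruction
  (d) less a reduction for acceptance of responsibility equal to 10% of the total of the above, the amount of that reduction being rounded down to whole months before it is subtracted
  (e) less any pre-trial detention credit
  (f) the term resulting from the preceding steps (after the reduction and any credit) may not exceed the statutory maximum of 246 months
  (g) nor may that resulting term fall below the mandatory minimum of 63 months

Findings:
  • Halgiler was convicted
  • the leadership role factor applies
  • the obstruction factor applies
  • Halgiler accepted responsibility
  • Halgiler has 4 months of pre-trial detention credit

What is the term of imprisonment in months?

Leadership role enhancement: +45 months
Obstruction enhancement: +45 months
Adjusted term: 85 months + 45 months + 45 months = 175 months
Acceptance of responsibility reduction: 10% of 175 months = 17 months (rounded down)
After reduction: 175 − 17 = 158 months
Less pre-trial detention credit: 158 months − 4 months = 154 months
Cap at 246 months: 154 months is within the cap, no reduction.
Minimum 63 months: 154 months meets the minimum, no increase.

154 months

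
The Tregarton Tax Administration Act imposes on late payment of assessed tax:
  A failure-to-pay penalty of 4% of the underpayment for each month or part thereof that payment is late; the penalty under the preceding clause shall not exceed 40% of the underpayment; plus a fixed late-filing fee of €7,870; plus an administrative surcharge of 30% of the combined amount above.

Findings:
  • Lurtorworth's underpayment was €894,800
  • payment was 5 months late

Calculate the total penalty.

€242,879

Accrued rate: 4% × 5 = 20%, capped at 40% → 20%
Failure-to-pay penalty: 20% of €894,800 = €178,960
Penalty before surcharge: €178,960 + €7,870 = €186,830
Administrative surcharge: 30% of €186,830 = €56,049
Total penalty: €186,830 + €56,049 = €242,879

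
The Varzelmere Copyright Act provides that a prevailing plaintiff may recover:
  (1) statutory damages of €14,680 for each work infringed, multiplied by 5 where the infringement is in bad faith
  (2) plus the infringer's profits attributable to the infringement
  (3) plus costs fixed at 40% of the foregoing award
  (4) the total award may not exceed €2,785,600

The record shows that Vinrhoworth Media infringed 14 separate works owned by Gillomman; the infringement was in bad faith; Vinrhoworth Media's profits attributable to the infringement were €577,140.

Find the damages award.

€2,246,636

Statutory damages: 14 × €14,680 = €205,520
Multiplied by 5: 5 × €205,520 = €1,027,600
Combined award: €1,027,600 + €577,140 = €1,604,740
Costs: 40% of €1,604,740 = €641,896
Award plus costs: €1,604,740 + €641,896 = €2,246,636
Cap at €2,785,600: €2,246,636 is within the cap, no reduction.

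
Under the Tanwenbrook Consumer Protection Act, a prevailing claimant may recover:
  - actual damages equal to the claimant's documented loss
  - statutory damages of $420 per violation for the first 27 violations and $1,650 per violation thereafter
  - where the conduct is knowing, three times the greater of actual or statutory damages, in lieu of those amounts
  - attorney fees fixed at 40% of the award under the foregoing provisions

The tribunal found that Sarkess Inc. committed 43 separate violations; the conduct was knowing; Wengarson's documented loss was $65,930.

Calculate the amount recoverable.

Total recovery: $276,906

First 27 violations: 27 × $420 = $11,340
Remaining violations: (43 − 27) × $1,650 = $26,400
Statutory damages: $11,340 + $26,400 = $37,740
Greater of actual damages ($65,930) or statutory damages ($37,740): $65,930
Trebled: 3 × $65,930 = $197,790
Attorney fees: 40% of $197,790 = $79,116
Total recovery: $197,790 + $79,116 = $276,906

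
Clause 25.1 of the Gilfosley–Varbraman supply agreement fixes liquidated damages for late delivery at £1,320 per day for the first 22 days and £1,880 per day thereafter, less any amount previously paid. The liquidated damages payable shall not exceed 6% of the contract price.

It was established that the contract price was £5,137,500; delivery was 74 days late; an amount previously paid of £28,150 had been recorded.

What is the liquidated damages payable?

Liquidated damages: £98,650

First 22 days: 22 × £1,320 = £29,040
Remaining days: (74 − 22) × £1,880 = £97,760
Accrued per-day damages: £29,040 + £97,760 = £126,800
Less amount previously paid: £126,800 − £28,150 = £98,650
Cap: 6% of £5,137,500 = £308,250
Cap at £308,250: £98,650 is within the cap, no reduction.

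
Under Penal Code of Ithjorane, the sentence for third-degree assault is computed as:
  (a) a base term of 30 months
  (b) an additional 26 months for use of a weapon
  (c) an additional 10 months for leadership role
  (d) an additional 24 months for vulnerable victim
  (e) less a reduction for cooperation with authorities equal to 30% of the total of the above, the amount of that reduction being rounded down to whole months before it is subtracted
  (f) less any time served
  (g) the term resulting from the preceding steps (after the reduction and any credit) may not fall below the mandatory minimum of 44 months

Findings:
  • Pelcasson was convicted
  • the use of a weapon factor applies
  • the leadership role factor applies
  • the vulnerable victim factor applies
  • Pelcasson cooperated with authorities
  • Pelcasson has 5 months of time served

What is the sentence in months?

58 months

Use of a weapon enhancement: +26 months
Leadership role enhancement: +10 months
Vulnerable victim enhancement: +24 months
Adjusted term: 30 months + 26 months + 10 months + 24 months = 90 months
Cooperation with authorities reduction: 30% of 90 months = 27 months (rounded down)
After reduction: 90 − 27 = 63 months
Less time served: 63 months − 5 months = 58 months
Minimum 44 months: 58 months meets the minimum, no increase.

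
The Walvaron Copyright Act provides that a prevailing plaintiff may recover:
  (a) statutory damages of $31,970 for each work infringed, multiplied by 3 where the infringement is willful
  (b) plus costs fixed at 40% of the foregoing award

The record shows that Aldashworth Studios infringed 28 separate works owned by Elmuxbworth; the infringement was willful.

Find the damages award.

$3,759,672

Statutory damages: 28 × $31,970 = $895,160
Trebled: 3 × $895,160 = $2,685,480
Costs: 40% of $2,685,480 = $1,074,192
Award plus costs: $2,685,480 + $1,074,192 = $3,759,672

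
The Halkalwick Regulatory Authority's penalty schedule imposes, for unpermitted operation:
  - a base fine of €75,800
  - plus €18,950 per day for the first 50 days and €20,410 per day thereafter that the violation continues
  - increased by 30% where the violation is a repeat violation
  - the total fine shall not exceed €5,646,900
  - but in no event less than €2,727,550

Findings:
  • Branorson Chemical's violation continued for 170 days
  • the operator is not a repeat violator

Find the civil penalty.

First 50 days: 50 × €18,950 = €947,500
Remaining days: (170 − 50) × €20,410 = €2,449,200
Per-day component: €947,500 + €2,449,200 = €3,396,700
Base plus per-day: €75,800 + €3,396,700 = €3,472,500
The operator is not a repeat violator: no 30% increase.
Cap at €5,646,900: €3,472,500 is within the cap, no reduction.
Minimum €2,727,550: €3,472,500 meets the minimum, no increase.

€3,472,500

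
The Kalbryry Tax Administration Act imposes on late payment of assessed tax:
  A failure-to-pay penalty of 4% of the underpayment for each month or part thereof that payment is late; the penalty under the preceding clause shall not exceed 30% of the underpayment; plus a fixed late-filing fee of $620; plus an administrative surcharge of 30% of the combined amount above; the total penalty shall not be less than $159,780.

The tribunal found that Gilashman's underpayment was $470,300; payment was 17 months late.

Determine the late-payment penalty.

$184,223

Accrued rate: 4% × 17 = 68%, capped at 30% → 30%
Failure-to-pay penalty: 30% of $470,300 = $141,090
Penalty before surcharge: $141,090 + $620 = $141,710
Administrative surcharge: 30% of $141,710 = $42,513
Total penalty: $141,710 + $42,513 = $184,223
Minimum $159,780: $184,223 meets the minimum, no increase.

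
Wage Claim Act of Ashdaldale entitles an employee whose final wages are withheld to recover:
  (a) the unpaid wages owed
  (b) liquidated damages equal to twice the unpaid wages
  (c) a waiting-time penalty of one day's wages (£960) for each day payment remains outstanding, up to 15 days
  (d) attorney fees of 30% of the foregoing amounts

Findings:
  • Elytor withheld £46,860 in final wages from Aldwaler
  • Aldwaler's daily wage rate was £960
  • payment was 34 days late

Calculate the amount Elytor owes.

£201,474

Doubled: 2 × £46,860 = £93,720
Penalty days: min(34, 15) = 15
Waiting-time penalty: 15 × £960 = £14,400
Subtotal: £46,860 + £93,720 + £14,400 = £154,980
Attorney fees: 30% of £154,980 = £46,494
Total award: £154,980 + £46,494 = £201,474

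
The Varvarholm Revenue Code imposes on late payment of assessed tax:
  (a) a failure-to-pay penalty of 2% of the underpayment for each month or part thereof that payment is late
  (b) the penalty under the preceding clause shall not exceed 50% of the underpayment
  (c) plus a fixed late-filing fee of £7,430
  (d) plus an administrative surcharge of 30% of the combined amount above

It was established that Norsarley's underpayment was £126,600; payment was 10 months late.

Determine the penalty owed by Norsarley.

£42,575

Accrued rate: 2% × 10 = 20%, capped at 50% → 20%
Failure-to-pay penalty: 20% of £126,600 = £25,320
Penalty before surcharge: £25,320 + £7,430 = £32,750
Administrative surcharge: 30% of £32,750 = £9,825
Total penalty: £32,750 + £9,825 = £42,575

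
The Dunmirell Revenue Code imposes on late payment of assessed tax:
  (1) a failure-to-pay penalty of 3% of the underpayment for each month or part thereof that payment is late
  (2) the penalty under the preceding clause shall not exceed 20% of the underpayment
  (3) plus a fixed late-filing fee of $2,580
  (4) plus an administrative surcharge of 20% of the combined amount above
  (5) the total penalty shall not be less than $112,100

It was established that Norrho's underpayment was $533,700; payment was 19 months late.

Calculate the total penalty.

Accrued rate: 3% × 19 = 57%, capped at 20% → 20%
Failure-to-pay penalty: 20% of $533,700 = $106,740
Penalty before surcharge: $106,740 + $2,580 = $109,320
Administrative surcharge: 20% of $109,320 = $21,864
Total penalty: $109,320 + $21,864 = $131,184
Minimum $112,100: $131,184 meets the minimum, no increase.

$131,184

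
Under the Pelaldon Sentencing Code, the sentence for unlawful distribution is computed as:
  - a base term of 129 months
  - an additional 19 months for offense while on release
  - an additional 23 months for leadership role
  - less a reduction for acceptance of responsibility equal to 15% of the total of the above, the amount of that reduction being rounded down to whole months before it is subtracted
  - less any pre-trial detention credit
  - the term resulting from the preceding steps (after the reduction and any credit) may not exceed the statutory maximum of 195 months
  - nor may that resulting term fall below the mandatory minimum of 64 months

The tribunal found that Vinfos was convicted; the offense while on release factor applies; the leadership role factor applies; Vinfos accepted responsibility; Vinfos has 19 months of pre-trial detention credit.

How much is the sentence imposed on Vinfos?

Sentence: 127 months

Offense while on release enhancement: +19 months
Leadership role enhancement: +23 months
Adjusted term: 129 months + 19 months + 23 months = 171 months
Acceptance of responsibility reduction: 15% of 171 months = 25 months (rounded down)
After reduction: 171 − 25 = 146 months
Less pre-trial detention credit: 146 months − 19 months = 127 months
Cap at 195 months: 127 months is within the cap, no reduction.
Minimum 64 months: 127 months meets the minimum, no increase.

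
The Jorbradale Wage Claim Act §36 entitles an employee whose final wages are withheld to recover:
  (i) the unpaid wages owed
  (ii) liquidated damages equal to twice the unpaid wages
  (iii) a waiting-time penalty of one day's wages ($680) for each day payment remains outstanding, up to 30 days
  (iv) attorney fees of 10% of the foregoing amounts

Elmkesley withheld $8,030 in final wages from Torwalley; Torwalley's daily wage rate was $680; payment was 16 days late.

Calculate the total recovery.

Total award: $38,467

Doubled: 2 × $8,030 = $16,060
Penalty days: min(16, 30) = 16
Waiting-time penalty: 16 × $680 = $10,880
Subtotal: $8,030 + $16,060 + $10,880 = $34,970
Attorney fees: 10% of $34,970 = $3,497
Total award: $34,970 + $3,497 = $38,467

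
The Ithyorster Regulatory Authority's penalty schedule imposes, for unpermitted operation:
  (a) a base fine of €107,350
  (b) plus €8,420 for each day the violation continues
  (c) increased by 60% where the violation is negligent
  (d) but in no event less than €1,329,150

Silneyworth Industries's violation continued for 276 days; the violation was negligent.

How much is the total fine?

Civil penalty: €3,890,032

Per-day component: 276 × €8,420 = €2,323,920
Base plus per-day: €107,350 + €2,323,920 = €2,431,270
Enhancement: 60% of €2,431,270 = €1,458,762
Enhanced fine: €2,431,270 + €1,458,762 = €3,890,032
Minimum €1,329,150: €3,890,032 meets the minimum, no increase.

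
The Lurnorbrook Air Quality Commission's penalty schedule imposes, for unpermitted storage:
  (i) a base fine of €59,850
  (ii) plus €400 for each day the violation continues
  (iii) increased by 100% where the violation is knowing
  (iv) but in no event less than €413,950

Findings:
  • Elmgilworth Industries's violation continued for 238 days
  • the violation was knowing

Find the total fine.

Civil penalty: €413,950

Per-day component: 238 × €400 = €95,200
Base plus per-day: €59,850 + €95,200 = €155,050
Enhancement: 100% of €155,050 = €155,050
Enhanced fine: €155,050 + €155,050 = €310,100
Minimum €413,950: €310,100 is below the minimum → €413,950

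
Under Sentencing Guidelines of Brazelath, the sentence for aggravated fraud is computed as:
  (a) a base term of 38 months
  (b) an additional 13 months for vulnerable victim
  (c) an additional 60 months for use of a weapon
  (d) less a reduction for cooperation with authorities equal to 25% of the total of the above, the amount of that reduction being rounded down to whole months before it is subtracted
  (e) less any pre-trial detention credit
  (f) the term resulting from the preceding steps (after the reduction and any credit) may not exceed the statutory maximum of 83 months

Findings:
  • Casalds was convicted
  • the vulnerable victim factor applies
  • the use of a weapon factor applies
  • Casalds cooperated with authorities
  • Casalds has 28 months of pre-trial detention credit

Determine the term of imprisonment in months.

Vulnerable victim enhancement: +13 months
Use of a weapon enhancement: +60 months
Adjusted term: 38 months + 13 months + 60 months = 111 months
Cooperation with authorities reduction: 25% of 111 months = 27 months (rounded down)
After reduction: 111 − 27 = 84 months
Less pre-trial detention credit: 84 months − 28 months = 56 months
Cap at 83 months: 56 months is within the cap, no reduction.

56 months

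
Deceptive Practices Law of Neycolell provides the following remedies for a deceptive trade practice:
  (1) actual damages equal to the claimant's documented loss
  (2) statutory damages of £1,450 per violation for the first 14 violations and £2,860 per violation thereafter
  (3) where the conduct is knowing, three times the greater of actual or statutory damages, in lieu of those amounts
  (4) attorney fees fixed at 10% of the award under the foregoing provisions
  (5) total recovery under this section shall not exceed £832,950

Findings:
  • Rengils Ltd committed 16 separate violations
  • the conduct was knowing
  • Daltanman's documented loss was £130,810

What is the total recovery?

£431,673

First 14 violations: 14 × £1,450 = £20,300
Remaining violations: (16 − 14) × £2,860 = £5,720
Statutory damages: £20,300 + £5,720 = £26,020
Greater of actual damages (£130,810) or statutory damages (£26,020): £130,810
Trebled: 3 × £130,810 = £392,430
Attorney fees: 10% of £392,430 = £39,243
Total before cap: £392,430 + £39,243 = £431,673
Cap at £832,950: £431,673 is within the cap, no reduction.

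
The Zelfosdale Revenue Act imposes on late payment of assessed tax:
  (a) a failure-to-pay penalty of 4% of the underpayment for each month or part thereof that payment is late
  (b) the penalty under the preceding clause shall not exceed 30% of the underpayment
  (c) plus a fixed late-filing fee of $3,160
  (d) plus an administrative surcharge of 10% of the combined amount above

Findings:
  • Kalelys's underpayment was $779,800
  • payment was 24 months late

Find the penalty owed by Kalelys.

Accrued rate: 4% × 24 = 96%, capped at 30% → 30%
Failure-to-pay penalty: 30% of $779,800 = $233,940
Penalty before surcharge: $233,940 + $3,160 = $237,100
Administrative surcharge: 10% of $237,100 = $23,710
Total penalty: $237,100 + $23,710 = $260,810

$260,810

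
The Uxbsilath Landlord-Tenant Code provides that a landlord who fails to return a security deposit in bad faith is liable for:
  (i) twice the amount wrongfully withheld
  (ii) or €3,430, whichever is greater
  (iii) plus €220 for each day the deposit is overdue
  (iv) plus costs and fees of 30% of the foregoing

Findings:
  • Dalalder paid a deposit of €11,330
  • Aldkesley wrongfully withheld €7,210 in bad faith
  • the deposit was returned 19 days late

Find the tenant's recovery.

€24,180

Doubled: 2 × €7,210 = €14,420
Minimum €3,430: €14,420 meets the minimum, no increase.
Late-return penalty: 19 × €220 = €4,180
Damages plus late penalty: €14,420 + €4,180 = €18,600
Costs and fees: 30% of €18,600 = €5,580
Total recovery: €18,600 + €5,580 = €24,180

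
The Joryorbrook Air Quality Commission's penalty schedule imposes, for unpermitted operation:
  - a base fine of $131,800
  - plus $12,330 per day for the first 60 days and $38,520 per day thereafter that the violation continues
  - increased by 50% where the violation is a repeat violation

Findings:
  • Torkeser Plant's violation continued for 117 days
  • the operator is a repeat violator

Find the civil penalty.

First 60 days: 60 × $12,330 = $739,800
Remaining days: (117 − 60) × $38,520 = $2,195,640
Per-day component: $739,800 + $2,195,640 = $2,935,440
Base plus per-day: $131,800 + $2,935,440 = $3,067,240
Enhancement: 50% of $3,067,240 = $1,533,620
Enhanced fine: $3,067,240 + $1,533,620 = $4,600,860

$4,600,860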